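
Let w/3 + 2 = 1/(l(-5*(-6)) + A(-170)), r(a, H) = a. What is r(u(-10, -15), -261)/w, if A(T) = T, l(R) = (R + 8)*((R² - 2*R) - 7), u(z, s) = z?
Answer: 314840/188901 ≈ 1.6667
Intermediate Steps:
l(R) = (8 + R)*(-7 + R² - 2*R)
w = -188901/31484 (w = -6 + 3/((-56 + (-5*(-6))³ - (-115)*(-6) + 6*(-5*(-6))²) - 170) = -6 + 3/((-56 + 30³ - 23*30 + 6*30²) - 170) = -6 + 3/((-56 + 27000 - 690 + 6*900) - 170) = -6 + 3/((-56 + 27000 - 690 + 5400) - 170) = -6 + 3/(31654 - 170) = -6 + 3/31484 = -188901/31484 ≈ -5.9999)
r(u(-10, -15), -261)/w = -10/(-188901/31484) = -10*(-31484/188901) = 314840/188901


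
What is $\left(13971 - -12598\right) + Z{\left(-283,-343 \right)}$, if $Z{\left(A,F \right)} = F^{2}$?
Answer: $144218$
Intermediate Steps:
$\left(13971 - -12598\right) + Z{\left(-283,-343 \right)} = \left(13971 - -12598\right) + \left(-343\right)^{2} = \left(13971 + 12598\right) + 117649 = 26569 + 117649 = 144218$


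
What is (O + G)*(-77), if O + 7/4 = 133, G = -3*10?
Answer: -31185/4 ≈ -7796.3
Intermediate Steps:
G = -30
O = 525/4 (O = -7/4 + 133 = 525/4 ≈ 131.25)
(O + G)*(-77) = (525/4 - 30)*(-77) = (405/4)*(-77) = -31185/4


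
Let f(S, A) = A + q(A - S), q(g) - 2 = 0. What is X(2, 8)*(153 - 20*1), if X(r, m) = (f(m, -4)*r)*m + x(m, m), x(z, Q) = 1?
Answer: -4123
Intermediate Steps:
q(g) = 2 (q(g) = 2 + 0 = 2)
f(S, A) = 2 + A (f(S, A) = A + 2 = 2 + A)
X(r, m) = 1 - 2*m*r (X(r, m) = ((2 - 4)*r)*m + 1 = (-2*r)*m + 1 = -2*m*r + 1 = 1 - 2*m*r)
X(2, 8)*(153 - 20*1) = (1 - 2*8*2)*(153 - 20*1) = (1 - 32)*(153 - 20) = -31*133 = -4123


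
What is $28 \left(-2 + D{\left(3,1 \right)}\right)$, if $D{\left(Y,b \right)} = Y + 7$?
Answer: $224$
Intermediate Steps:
$D{\left(Y,b \right)} = 7 + Y$
$28 \left(-2 + D{\left(3,1 \right)}\right) = 28 \left(-2 + \left(7 + 3\right)\right) = 28 \left(-2 + 10\right) = 28 \cdot 8 = 224$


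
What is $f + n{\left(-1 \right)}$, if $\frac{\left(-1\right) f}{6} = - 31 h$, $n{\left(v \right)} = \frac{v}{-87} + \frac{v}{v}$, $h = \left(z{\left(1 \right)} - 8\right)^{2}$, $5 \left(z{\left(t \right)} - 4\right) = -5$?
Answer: $\frac{404638}{87} \approx 4651.0$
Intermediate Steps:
$z{\left(t \right)} = 3$ ($z{\left(t \right)} = 4 + \frac{1}{5} \left(-5\right) = 4 - 1 = 3$)
$h = 25$ ($h = \left(3 - 8\right)^{2} = \left(-5\right)^{2} = 25$)
$n{\left(v \right)} = 1 - \frac{v}{87}$ ($n{\left(v \right)} = v \left(- \frac{1}{87}\right) + 1 = - \frac{v}{87} + 1 = 1 - \frac{v}{87}$)
$f = 4650$ ($f = - 6 \left(\left(-31\right) 25\right) = \left(-6\right) \left(-775\right) = 4650$)
$f + n{\left(-1 \right)} = 4650 + \left(1 - - \frac{1}{87}\right) = 4650 + \left(1 + \frac{1}{87}\right) = 4650 + \frac{88}{87} = \frac{404638}{87}$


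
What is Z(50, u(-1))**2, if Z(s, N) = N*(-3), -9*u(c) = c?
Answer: 1/9 ≈ 0.11111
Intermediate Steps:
u(c) = -c/9
Z(s, N) = -3*N
Z(50, u(-1))**2 = (-(-1)*(-1)/3)**2 = (-3*1/9)**2 = (-1/3)**2 = 1/9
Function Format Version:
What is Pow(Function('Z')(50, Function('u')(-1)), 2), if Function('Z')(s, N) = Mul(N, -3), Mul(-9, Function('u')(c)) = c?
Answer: Rational(1, 9) ≈ 0.11111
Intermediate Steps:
Function('u')(c) = Mul(Rational(-1, 9), c)
Function('Z')(s, N) = Mul(-3, N)
Pow(Function('Z')(50, Function('u')(-1)), 2) = Pow(Mul(-3, Mul(Rational(-1, 9), -1)), 2) = Pow(Mul(-3, Rational(1, 9)), 2) = Pow(Rational(-1, 3), 2) = Rational(1, 9)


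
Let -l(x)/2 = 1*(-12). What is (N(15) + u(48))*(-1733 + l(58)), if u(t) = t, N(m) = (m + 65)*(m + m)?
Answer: -4183632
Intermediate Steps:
l(x) = 24 (l(x) = -2*(-12) = 24)
N(m) = 2*m*(65 + m) (N(m) = (65 + m)*(2*m) = 2*m*(65 + m))
(N(15) + u(48))*(-1733 + l(58)) = (2*15*(65 + 15) + 48)*(-1733 + 24) = (2*15*80 + 48)*(-1709) = (2400 + 48)*(-1709) = 2448*(-1709) = -4183632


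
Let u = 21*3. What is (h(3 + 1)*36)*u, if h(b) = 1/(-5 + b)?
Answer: -2268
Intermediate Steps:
u = 63
(h(3 + 1)*36)*u = (36/(-5 + (3 + 1)))*63 = (36/(-5 + 4))*63 = (36/(-1))*63 = -1*36*63 = -36*63 = -2268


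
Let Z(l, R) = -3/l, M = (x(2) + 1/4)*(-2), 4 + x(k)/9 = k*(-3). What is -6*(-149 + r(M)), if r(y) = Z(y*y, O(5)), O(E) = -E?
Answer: 115219686/128881 ≈ 894.00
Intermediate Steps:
x(k) = -36 - 27*k (x(k) = -36 + 9*(k*(-3)) = -36 + 9*(-3*k) = -36 - 27*k)
M = 359/2 (M = ((-36 - 27*2) + 1/4)*(-2) = ((-36 - 54) + 1/4)*(-2) = (-90 + 1/4)*(-2) = -359/4*(-2) = 359/2 ≈ 179.50)
r(y) = -3/y**2
-6*(-149 + r(M)) = -6*(-149 - 3/(359/2)**2) = -6*(-149 - 3*4/128881) = -6*(-149 - 12/128881) = -6*(-19203281/128881) = 115219686/128881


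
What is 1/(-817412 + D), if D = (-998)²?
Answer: 1/178592 ≈ 5.5994e-6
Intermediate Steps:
D = 996004
1/(-817412 + D) = 1/(-817412 + 996004) = 1/178592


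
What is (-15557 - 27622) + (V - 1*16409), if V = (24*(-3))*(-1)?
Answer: -59516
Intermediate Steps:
V = 72 (V = -72*(-1) = 72)
(-15557 - 27622) + (V - 1*16409) = (-15557 - 27622) + (72 - 1*16409) = -43179 + (72 - 16409) = -43179 - 16337 = -59516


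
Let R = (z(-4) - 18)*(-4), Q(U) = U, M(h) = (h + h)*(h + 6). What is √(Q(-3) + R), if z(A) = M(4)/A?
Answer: √149 ≈ 12.207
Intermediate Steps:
M(h) = 2*h*(6 + h) (M(h) = (2*h)*(6 + h) = 2*h*(6 + h))
z(A) = 80/A (z(A) = (2*4*(6 + 4))/A = (2*4*10)/A = 80/A)
R = 152 (R = (80/(-4) - 18)*(-4) = (80*(-¼) - 18)*(-4) = (-20 - 18)*(-4) = -38*(-4) = 152)
√(Q(-3) + R) = √(-3 + 152) = √149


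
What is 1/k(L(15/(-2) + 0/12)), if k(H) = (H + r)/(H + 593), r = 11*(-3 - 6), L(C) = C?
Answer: -1171/213 ≈ -5.4977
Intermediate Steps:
r = -99 (r = 11*(-9) = -99)
k(H) = (-99 + H)/(593 + H) (k(H) = (H - 99)/(H + 593) = (-99 + H)/(593 + H))
1/k(L(15/(-2) + 0/12)) = 1/((-99 + (15/(-2) + 0/12))/(593 + (15/(-2) + 0/12))) = 1/((-99 + (15*(-½) + 0*(1/12)))/(593 + (15*(-½) + 0*(1/12)))) = 1/((-99 + (-15/2 + 0))/(593 + (-15/2 + 0))) = 1/((-99 - 15/2)/(593 - 15/2)) = 1/(-213/2/(1171/2)) = 1/((2/1171)*(-213/2)) = 1/(-213/1171) = -1171/213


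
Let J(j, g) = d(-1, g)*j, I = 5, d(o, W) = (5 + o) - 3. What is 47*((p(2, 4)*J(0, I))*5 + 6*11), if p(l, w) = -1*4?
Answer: 3102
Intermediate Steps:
d(o, W) = 2 + o
J(j, g) = j (J(j, g) = (2 - 1)*j = 1*j = j)
p(l, w) = -4
47*((p(2, 4)*J(0, I))*5 + 6*11) = 47*(-4*0*5 + 6*11) = 47*(0*5 + 66) = 47*(0 + 66) = 47*66 = 3102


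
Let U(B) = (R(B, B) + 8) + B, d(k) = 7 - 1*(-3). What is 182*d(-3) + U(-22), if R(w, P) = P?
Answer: 1784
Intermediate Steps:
d(k) = 10 (d(k) = 7 + 3 = 10)
U(B) = 8 + 2*B (U(B) = (B + 8) + B = (8 + B) + B = 8 + 2*B)
182*d(-3) + U(-22) = 182*10 + (8 + 2*(-22)) = 1820 + (8 - 44) = 1820 - 36 = 1784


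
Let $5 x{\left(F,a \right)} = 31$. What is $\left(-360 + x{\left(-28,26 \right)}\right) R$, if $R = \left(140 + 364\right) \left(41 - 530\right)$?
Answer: $\frac{435980664}{5} \approx 8.7196 \cdot 10^{7}$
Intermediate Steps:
$R = -246456$ ($R = 504 \left(-489\right) = -246456$)
$x{\left(F,a \right)} = \frac{31}{5}$ ($x{\left(F,a \right)} = \frac{1}{5} \cdot 31 = \frac{31}{5}$)
$\left(-360 + x{\left(-28,26 \right)}\right) R = \left(-360 + \frac{31}{5}\right) \left(-246456\right) = \left(- \frac{1769}{5}\right) \left(-246456\right) = \frac{435980664}{5}$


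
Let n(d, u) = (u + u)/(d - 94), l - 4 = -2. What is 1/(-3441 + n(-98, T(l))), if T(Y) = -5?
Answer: -96/330331 ≈ -0.00029062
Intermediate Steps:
l = 2 (l = 4 - 2 = 2)
n(d, u) = 2*u/(-94 + d) (n(d, u) = (2*u)/(-94 + d) = 2*u/(-94 + d))
1/(-3441 + n(-98, T(l))) = 1/(-3441 + 2*(-5)/(-94 - 98)) = 1/(-3441 + 2*(-5)/(-192)) = 1/(-3441 + 2*(-5)*(-1/192)) = 1/(-3441 + 5/96) = 1/(-330331/96) = -96/330331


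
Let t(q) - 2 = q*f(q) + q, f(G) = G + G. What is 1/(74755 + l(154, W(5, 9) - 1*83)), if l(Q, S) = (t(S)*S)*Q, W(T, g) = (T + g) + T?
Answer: -1/80054525 ≈ -1.2491e-8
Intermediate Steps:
W(T, g) = g + 2*T
f(G) = 2*G
t(q) = 2 + q + 2*q² (t(q) = 2 + (q*(2*q) + q) = 2 + (2*q² + q) = 2 + (q + 2*q²) = 2 + q + 2*q²)
l(Q, S) = Q*S*(2 + S + 2*S²) (l(Q, S) = ((2 + S + 2*S²)*S)*Q = (S*(2 + S + 2*S²))*Q = Q*S*(2 + S + 2*S²))
1/(74755 + l(154, W(5, 9) - 1*83)) = 1/(74755 + 154*((9 + 2*5) - 1*83)*(2 + ((9 + 2*5) - 1*83) + 2*((9 + 2*5) - 1*83)²)) = 1/(74755 + 154*((9 + 10) - 83)*(2 + ((9 + 10) - 83) + 2*((9 + 10) - 83)²)) = 1/(74755 + 154*(19 - 83)*(2 + (19 - 83) + 2*(19 - 83)²)) = 1/(74755 + 154*(-64)*(2 - 64 + 2*(-64)²)) = 1/(74755 + 154*(-64)*(2 - 64 + 2*4096)) = 1/(74755 + 154*(-64)*(2 - 64 + 8192)) = 1/(74755 + 154*(-64)*8130) = 1/(74755 - 80129280) = 1/(-80054525) = -1/80054525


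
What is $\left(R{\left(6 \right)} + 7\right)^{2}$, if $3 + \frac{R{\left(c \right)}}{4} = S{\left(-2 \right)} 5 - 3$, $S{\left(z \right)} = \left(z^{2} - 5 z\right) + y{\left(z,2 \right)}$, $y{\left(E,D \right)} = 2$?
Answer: $91809$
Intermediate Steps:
$S{\left(z \right)} = 2 + z^{2} - 5 z$ ($S{\left(z \right)} = \left(z^{2} - 5 z\right) + 2 = 2 + z^{2} - 5 z$)
$R{\left(c \right)} = 296$ ($R{\left(c \right)} = -12 + 4 \left(\left(2 + \left(-2\right)^{2} - -10\right) 5 - 3\right) = -12 + 4 \left(\left(2 + 4 + 10\right) 5 - 3\right) = -12 + 4 \left(16 \cdot 5 - 3\right) = -12 + 4 \left(80 - 3\right) = -12 + 4 \cdot 77 = -12 + 308 = 296$)
$\left(R{\left(6 \right)} + 7\right)^{2} = \left(296 + 7\right)^{2} = 303^{2} = 91809$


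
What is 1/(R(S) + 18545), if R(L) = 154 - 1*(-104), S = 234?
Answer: 1/18803 ≈ 5.3183e-5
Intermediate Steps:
R(L) = 258 (R(L) = 154 + 104 = 258)
1/(R(S) + 18545) = 1/(258 + 18545) = 1/18803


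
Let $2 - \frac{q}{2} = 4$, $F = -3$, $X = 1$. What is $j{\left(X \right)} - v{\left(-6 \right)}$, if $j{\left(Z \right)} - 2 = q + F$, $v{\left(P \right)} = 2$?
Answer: $-7$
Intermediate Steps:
$q = -4$ ($q = 4 - 8 = -4$)
$j{\left(Z \right)} = -5$ ($j{\left(Z \right)} = 2 - 7 = -5$)
$j{\left(X \right)} - v{\left(-6 \right)} = -5 - 2 = -7$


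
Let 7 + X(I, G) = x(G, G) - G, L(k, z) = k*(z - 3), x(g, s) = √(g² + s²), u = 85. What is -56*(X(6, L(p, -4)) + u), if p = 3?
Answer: -5544 - 1176*√2 ≈ -7207.1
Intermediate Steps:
L(k, z) = k*(-3 + z)
X(I, G) = -7 - G + √2*√(G²) (X(I, G) = -7 + (√(G² + G²) - G) = -7 + (√(2*G²) - G) = -7 + (√2*√(G²) - G) = -7 + (-G + √2*√(G²)) = -7 - G + √2*√(G²))
-56*(X(6, L(p, -4)) + u) = -56*((-7 - 3*(-3 - 4) + √2*√((3*(-3 - 4))²)) + 85) = -56*((-7 - 3*(-7) + √2*√((3*(-7))²)) + 85) = -56*((-7 - 1*(-21) + √2*√((-21)²)) + 85) = -56*((-7 + 21 + √2*√441) + 85) = -56*((-7 + 21 + √2*21) + 85) = -56*((-7 + 21 + 21*√2) + 85) = -56*((14 + 21*√2) + 85) = -56*(99 + 21*√2) = -5544 - 1176*√2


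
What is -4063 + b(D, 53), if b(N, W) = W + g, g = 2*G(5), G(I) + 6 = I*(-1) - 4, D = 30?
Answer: -4040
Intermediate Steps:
G(I) = -10 - I (G(I) = -6 + (I*(-1) - 4) = -6 + (-I - 4) = -6 + (-4 - I) = -10 - I)
g = -30 (g = 2*(-10 - 1*5) = 2*(-10 - 5) = 2*(-15) = -30)
b(N, W) = -30 + W (b(N, W) = W - 30 = -30 + W)
-4063 + b(D, 53) = -4063 + (-30 + 53) = -4063 + 23 = -4040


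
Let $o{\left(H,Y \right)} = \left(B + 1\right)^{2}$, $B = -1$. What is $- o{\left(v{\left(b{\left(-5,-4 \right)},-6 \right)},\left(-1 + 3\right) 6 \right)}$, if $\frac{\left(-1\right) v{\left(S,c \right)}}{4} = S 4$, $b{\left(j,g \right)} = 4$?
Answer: $0$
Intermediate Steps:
$v{\left(S,c \right)} = - 16 S$ ($v{\left(S,c \right)} = - 4 S 4 = - 4 \cdot 4 S = - 16 S$)
$o{\left(H,Y \right)} = 0$ ($o{\left(H,Y \right)} = \left(-1 + 1\right)^{2} = 0^{2} = 0$)
$- o{\left(v{\left(b{\left(-5,-4 \right)},-6 \right)},\left(-1 + 3\right) 6 \right)} = \left(-1\right) 0 = 0$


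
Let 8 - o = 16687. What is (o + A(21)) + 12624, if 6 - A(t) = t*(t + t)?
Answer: -4931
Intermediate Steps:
A(t) = 6 - 2*t² (A(t) = 6 - t*(t + t) = 6 - t*2*t = 6 - 2*t²)
o = -16679 (o = 8 - 1*16687 = 8 - 16687 = -16679)
(o + A(21)) + 12624 = (-16679 + (6 - 2*21²)) + 12624 = (-16679 + (6 - 2*441)) + 12624 = (-16679 + (6 - 882)) + 12624 = (-16679 - 876) + 12624 = -17555 + 12624 = -4931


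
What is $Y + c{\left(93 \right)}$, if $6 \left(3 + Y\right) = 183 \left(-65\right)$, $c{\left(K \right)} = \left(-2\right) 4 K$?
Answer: $- \frac{5459}{2} \approx -2729.5$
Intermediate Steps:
$c{\left(K \right)} = - 8 K$
$Y = - \frac{3971}{2}$ ($Y = -3 + \frac{183 \left(-65\right)}{6} = -3 + \frac{1}{6} \left(-11895\right) = -3 - \frac{3965}{2} = - \frac{3971}{2} \approx -1985.5$)
$Y + c{\left(93 \right)} = - \frac{3971}{2} - 744 = - \frac{5459}{2}$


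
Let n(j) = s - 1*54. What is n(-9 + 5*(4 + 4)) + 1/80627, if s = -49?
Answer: -8304580/80627 ≈ -103.00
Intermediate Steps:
n(j) = -103 (n(j) = -49 - 1*54 = -49 - 54 = -103)
n(-9 + 5*(4 + 4)) + 1/80627 = -103 + 1/80627 = -8304580/80627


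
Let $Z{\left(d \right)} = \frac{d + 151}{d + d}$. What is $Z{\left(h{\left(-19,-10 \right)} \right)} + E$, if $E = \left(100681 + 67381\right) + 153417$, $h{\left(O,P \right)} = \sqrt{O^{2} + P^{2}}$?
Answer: $\frac{642959}{2} + \frac{151 \sqrt{461}}{922} \approx 3.2148 \cdot 10^{5}$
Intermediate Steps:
$Z{\left(d \right)} = \frac{151 + d}{2 d}$
$E = 321479$ ($E = 168062 + 153417 = 321479$)
$Z{\left(h{\left(-19,-10 \right)} \right)} + E = \frac{151 + \sqrt{\left(-19\right)^{2} + \left(-10\right)^{2}}}{2 \sqrt{\left(-19\right)^{2} + \left(-10\right)^{2}}} + 321479 = \frac{151 + \sqrt{361 + 100}}{2 \sqrt{361 + 100}} + 321479 = \frac{151 + \sqrt{461}}{2 \sqrt{461}} + 321479 = \frac{\frac{\sqrt{461}}{461} \left(151 + \sqrt{461}\right)}{2} + 321479 = \frac{\sqrt{461} \left(151 + \sqrt{461}\right)}{922} + 321479 = 321479 + \frac{\sqrt{461} \left(151 + \sqrt{461}\right)}{922}$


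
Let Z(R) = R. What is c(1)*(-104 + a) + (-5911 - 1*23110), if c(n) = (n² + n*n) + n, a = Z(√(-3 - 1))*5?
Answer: -29333 + 30*I ≈ -29333.0 + 30.0*I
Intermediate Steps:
a = 10*I (a = √(-3 - 1)*5 = √(-4)*5 = (2*I)*5 = 10*I ≈ 10.0*I)
c(n) = n + 2*n² (c(n) = (n² + n²) + n = 2*n² + n = n + 2*n²)
c(1)*(-104 + a) + (-5911 - 1*23110) = (1*(1 + 2*1))*(-104 + 10*I) + (-5911 - 1*23110) = (1*(1 + 2))*(-104 + 10*I) + (-5911 - 23110) = (1*3)*(-104 + 10*I) - 29021 = 3*(-104 + 10*I) - 29021 = (-312 + 30*I) - 29021 = -29333 + 30*I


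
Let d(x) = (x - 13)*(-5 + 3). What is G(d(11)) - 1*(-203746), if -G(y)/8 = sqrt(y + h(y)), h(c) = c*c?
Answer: 203746 - 16*sqrt(5) ≈ 2.0371e+5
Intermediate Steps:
h(c) = c**2
d(x) = 26 - 2*x (d(x) = (-13 + x)*(-2) = 26 - 2*x)
G(y) = -8*sqrt(y + y**2)
G(d(11)) - 1*(-203746) = -8*sqrt(1 + (26 - 2*11))*sqrt(26 - 2*11) - 1*(-203746) = -8*sqrt(1 + (26 - 22))*sqrt(26 - 22) + 203746 = -8*2*sqrt(1 + 4) + 203746 = -8*2*sqrt(5) + 203746 = -16*sqrt(5) + 203746 = 203746 - 16*sqrt(5)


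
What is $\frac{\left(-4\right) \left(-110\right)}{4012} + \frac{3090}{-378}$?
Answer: $- \frac{509615}{63189} \approx -8.0649$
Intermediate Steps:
$\frac{\left(-4\right) \left(-110\right)}{4012} + \frac{3090}{-378} = 440 \cdot \frac{1}{4012} + 3090 \left(- \frac{1}{378}\right) = \frac{110}{1003} - \frac{515}{63} = - \frac{509615}{63189}$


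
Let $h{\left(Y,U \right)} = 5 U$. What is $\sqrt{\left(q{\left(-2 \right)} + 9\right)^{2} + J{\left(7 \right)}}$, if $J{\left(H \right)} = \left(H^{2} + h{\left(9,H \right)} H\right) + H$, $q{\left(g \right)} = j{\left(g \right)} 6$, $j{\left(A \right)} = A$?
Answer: $\sqrt{310} \approx 17.607$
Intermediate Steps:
$q{\left(g \right)} = 6 g$ ($q{\left(g \right)} = g 6 = 6 g$)
$J{\left(H \right)} = H + 6 H^{2}$ ($J{\left(H \right)} = \left(H^{2} + 5 H H\right) + H = \left(H^{2} + 5 H^{2}\right) + H = 6 H^{2} + H = H + 6 H^{2}$)
$\sqrt{\left(q{\left(-2 \right)} + 9\right)^{2} + J{\left(7 \right)}} = \sqrt{\left(6 \left(-2\right) + 9\right)^{2} + 7 \left(1 + 6 \cdot 7\right)} = \sqrt{\left(-12 + 9\right)^{2} + 7 \left(1 + 42\right)} = \sqrt{\left(-3\right)^{2} + 7 \cdot 43} = \sqrt{9 + 301} = \sqrt{310}$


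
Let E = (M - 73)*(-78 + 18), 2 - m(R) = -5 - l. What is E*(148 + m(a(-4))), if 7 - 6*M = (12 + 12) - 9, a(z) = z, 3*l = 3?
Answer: 695760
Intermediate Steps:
l = 1 (l = (⅓)*3 = 1)
m(R) = 8 (m(R) = 2 - (-5 - 1*1) = 2 - (-5 - 1) = 2 - 1*(-6) = 2 + 6 = 8)
M = -4/3 (M = 7/6 - ((12 + 12) - 9)/6 = 7/6 - (24 - 9)/6 = 7/6 - ⅙*15 = 7/6 - 5/2 = -4/3 ≈ -1.3333)
E = 4460 (E = (-4/3 - 73)*(-78 + 18) = -223/3*(-60) = 4460)
E*(148 + m(a(-4))) = 4460*(148 + 8) = 4460*156 = 695760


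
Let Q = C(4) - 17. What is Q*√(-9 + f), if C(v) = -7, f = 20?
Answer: -24*√11 ≈ -79.599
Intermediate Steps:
Q = -24 (Q = -7 - 17 = -24)
Q*√(-9 + f) = -24*√(-9 + 20) = -24*√11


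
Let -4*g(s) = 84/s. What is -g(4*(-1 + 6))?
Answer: 21/20 ≈ 1.0500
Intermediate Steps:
g(s) = -21/s
-g(4*(-1 + 6)) = -(-21)/(4*(-1 + 6)) = -(-21)/(4*5) = -(-21)/20 = -1*(-21/20) = 21/20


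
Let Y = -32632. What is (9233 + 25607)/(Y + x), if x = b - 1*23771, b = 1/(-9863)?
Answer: -34362692/55630279 ≈ -0.61770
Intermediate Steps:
b = -1/9863 ≈ -0.00010139
x = -234453374/9863 (x = -1/9863 - 1*23771 = -1/9863 - 23771 = -234453374/9863 ≈ -23771.)
(9233 + 25607)/(Y + x) = (9233 + 25607)/(-32632 - 234453374/9863) = 34840/(-556302790/9863) = 34840*(-9863/556302790) = -34362692/55630279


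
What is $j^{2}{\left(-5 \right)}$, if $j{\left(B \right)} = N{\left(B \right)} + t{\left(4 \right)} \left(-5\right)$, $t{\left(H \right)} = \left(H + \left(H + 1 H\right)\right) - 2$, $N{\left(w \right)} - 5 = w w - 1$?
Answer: $441$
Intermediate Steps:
$N{\left(w \right)} = 4 + w^{2}$ ($N{\left(w \right)} = 5 + \left(w w - 1\right) = 5 + \left(w^{2} - 1\right) = 5 + \left(-1 + w^{2}\right) = 4 + w^{2}$)
$t{\left(H \right)} = -2 + 3 H$ ($t{\left(H \right)} = \left(H + \left(H + H\right)\right) - 2 = \left(H + 2 H\right) - 2 = 3 H - 2 = -2 + 3 H$)
$j{\left(B \right)} = -46 + B^{2}$ ($j{\left(B \right)} = \left(4 + B^{2}\right) + \left(-2 + 3 \cdot 4\right) \left(-5\right) = \left(4 + B^{2}\right) + \left(-2 + 12\right) \left(-5\right) = \left(4 + B^{2}\right) + 10 \left(-5\right) = \left(4 + B^{2}\right) - 50 = -46 + B^{2}$)
$j^{2}{\left(-5 \right)} = \left(-46 + \left(-5\right)^{2}\right)^{2} = \left(-46 + 25\right)^{2} = \left(-21\right)^{2} = 441$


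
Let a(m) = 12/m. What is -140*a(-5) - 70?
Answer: 266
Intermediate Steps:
-140*a(-5) - 70 = -1680/(-5) - 70 = -1680*(-1)/5 - 70 = -140*(-12/5) - 70 = 336 - 70 = 266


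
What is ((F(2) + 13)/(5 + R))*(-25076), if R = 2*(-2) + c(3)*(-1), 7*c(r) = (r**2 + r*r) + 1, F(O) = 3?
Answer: 702128/3 ≈ 2.3404e+5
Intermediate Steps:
c(r) = 1/7 + 2*r**2/7 (c(r) = ((r**2 + r*r) + 1)/7 = ((r**2 + r**2) + 1)/7 = (2*r**2 + 1)/7 = (1 + 2*r**2)/7 = 1/7 + 2*r**2/7)
R = -47/7 (R = 2*(-2) + (1/7 + (2/7)*3**2)*(-1) = -4 + (1/7 + (2/7)*9)*(-1) = -4 + (1/7 + 18/7)*(-1) = -4 + (19/7)*(-1) = -4 - 19/7 = -47/7 ≈ -6.7143)
((F(2) + 13)/(5 + R))*(-25076) = ((3 + 13)/(5 - 47/7))*(-25076) = (16/(-12/7))*(-25076) = (16*(-7/12))*(-25076) = -28/3*(-25076) = 702128/3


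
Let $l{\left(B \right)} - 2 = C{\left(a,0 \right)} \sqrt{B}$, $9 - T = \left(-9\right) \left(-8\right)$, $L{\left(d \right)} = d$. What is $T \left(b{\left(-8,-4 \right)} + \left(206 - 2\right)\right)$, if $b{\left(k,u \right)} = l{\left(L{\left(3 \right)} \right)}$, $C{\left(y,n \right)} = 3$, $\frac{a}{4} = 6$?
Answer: $-12978 - 189 \sqrt{3} \approx -13305.0$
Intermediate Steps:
$a = 24$ ($a = 4 \cdot 6 = 24$)
$T = -63$ ($T = 9 - \left(-9\right) \left(-8\right) = 9 - 72 = -63$)
$l{\left(B \right)} = 2 + 3 \sqrt{B}$
$b{\left(k,u \right)} = 2 + 3 \sqrt{3}$
$T \left(b{\left(-8,-4 \right)} + \left(206 - 2\right)\right) = - 63 \left(\left(2 + 3 \sqrt{3}\right) + \left(206 - 2\right)\right) = - 63 \left(\left(2 + 3 \sqrt{3}\right) + 204\right) = - 63 \left(206 + 3 \sqrt{3}\right) = -12978 - 189 \sqrt{3}$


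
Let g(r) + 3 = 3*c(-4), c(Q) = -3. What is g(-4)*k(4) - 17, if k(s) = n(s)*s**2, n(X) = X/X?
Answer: -209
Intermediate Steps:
n(X) = 1
k(s) = s**2 (k(s) = 1*s**2 = s**2)
g(r) = -12 (g(r) = -3 + 3*(-3) = -3 - 9 = -12)
g(-4)*k(4) - 17 = -12*4**2 - 17 = -12*16 - 17 = -192 - 17 = -209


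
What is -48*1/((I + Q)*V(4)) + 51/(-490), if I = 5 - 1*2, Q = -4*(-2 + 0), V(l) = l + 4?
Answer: -3501/5390 ≈ -0.64954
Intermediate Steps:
V(l) = 4 + l
Q = 8 (Q = -4*(-2) = 8)
I = 3 (I = 5 - 2 = 3)
-48*1/((I + Q)*V(4)) + 51/(-490) = -48*1/((3 + 8)*(4 + 4)) + 51/(-490) = -48/(11*8) + 51*(-1/490) = -48/88 - 51/490 = -48*1/88 - 51/490 = -6/11 - 51/490 = -3501/5390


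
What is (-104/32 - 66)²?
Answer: 76729/16 ≈ 4795.6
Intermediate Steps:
(-104/32 - 66)² = (-104*1/32 - 66)² = (-13/4 - 66)² = (-277/4)² = 76729/16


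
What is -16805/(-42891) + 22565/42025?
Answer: 334813108/360498855 ≈ 0.92875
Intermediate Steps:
-16805/(-42891) + 22565/42025 = -16805*(-1/42891) + 22565*(1/42025) = 16805/42891 + 4513/8405 = 334813108/360498855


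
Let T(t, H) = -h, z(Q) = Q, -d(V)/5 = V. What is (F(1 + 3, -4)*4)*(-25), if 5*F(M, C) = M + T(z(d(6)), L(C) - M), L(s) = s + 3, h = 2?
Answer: -40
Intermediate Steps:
L(s) = 3 + s
d(V) = -5*V
T(t, H) = -2 (T(t, H) = -1*2 = -2)
F(M, C) = -⅖ + M/5 (F(M, C) = (M - 2)/5 = (-2 + M)/5 = -⅖ + M/5)
(F(1 + 3, -4)*4)*(-25) = ((-⅖ + (1 + 3)/5)*4)*(-25) = ((-⅖ + (⅕)*4)*4)*(-25) = ((-⅖ + ⅘)*4)*(-25) = ((⅖)*4)*(-25) = (8/5)*(-25) = -40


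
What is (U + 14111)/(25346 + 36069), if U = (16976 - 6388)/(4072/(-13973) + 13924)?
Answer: 686381844976/2987163877925 ≈ 0.22978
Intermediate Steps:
U = 36986531/48638995 (U = 10588/(4072*(-1/13973) + 13924) = 10588/(-4072/13973 + 13924) = 10588/(194555980/13973) = 10588*(13973/194555980) = 36986531/48638995 ≈ 0.76043)
(U + 14111)/(25346 + 36069) = (36986531/48638995 + 14111)/(25346 + 36069) = (686381844976/48638995)/61415 = (686381844976/48638995)*(1/61415) = 686381844976/2987163877925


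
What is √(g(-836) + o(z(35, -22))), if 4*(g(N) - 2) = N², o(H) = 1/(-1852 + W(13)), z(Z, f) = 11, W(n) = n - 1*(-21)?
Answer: √64165677134/606 ≈ 418.00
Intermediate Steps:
W(n) = 21 + n (W(n) = n + 21 = 21 + n)
o(H) = -1/1818 (o(H) = 1/(-1852 + (21 + 13)) = 1/(-1852 + 34) = 1/(-1818) = -1/1818)
g(N) = 2 + N²/4
√(g(-836) + o(z(35, -22))) = √((2 + (¼)*(-836)²) - 1/1818) = √((2 + (¼)*698896) - 1/1818) = √((2 + 174724) - 1/1818) = √(174726 - 1/1818) = √(317651867/1818) = √64165677134/606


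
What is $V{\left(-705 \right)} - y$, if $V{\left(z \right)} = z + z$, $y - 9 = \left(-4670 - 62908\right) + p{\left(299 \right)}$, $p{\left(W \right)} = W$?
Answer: $65860$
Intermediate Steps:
$y = -67270$ ($y = 9 + \left(\left(-4670 - 62908\right) + 299\right) = 9 + \left(-67578 + 299\right) = 9 - 67279 = -67270$)
$V{\left(z \right)} = 2 z$
$V{\left(-705 \right)} - y = 2 \left(-705\right) - -67270 = -1410 + 67270 = 65860$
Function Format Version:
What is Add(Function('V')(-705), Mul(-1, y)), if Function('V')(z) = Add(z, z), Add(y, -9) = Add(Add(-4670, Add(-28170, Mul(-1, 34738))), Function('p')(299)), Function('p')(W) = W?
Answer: 65860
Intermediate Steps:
y = -67270 (y = Add(9, Add(Add(-4670, Add(-28170, Mul(-1, 34738))), 299)) = Add(9, Add(Add(-4670, Add(-28170, -34738)), 299)) = Add(9, Add(Add(-4670, -62908), 299)) = Add(9, Add(-67578, 299)) = Add(9, -67279) = -67270)
Function('V')(z) = Mul(2, z)
Add(Function('V')(-705), Mul(-1, y)) = Add(Mul(2, -705), Mul(-1, -67270)) = Add(-1410, 67270) = 65860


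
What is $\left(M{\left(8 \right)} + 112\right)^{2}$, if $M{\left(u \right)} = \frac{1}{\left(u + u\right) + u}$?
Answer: $\frac{7230721}{576} \approx 12553.0$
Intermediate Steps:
$M{\left(u \right)} = \frac{1}{3 u}$ ($M{\left(u \right)} = \frac{1}{2 u + u} = \frac{1}{3 u}$)
$\left(M{\left(8 \right)} + 112\right)^{2} = \left(\frac{1}{3 \cdot 8} + 112\right)^{2} = \left(\frac{1}{3} \cdot \frac{1}{8} + 112\right)^{2} = \left(\frac{1}{24} + 112\right)^{2} = \left(\frac{2689}{24}\right)^{2} = \frac{7230721}{576}$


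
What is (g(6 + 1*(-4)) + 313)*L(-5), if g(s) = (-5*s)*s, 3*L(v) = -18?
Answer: -1758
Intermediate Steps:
L(v) = -6 (L(v) = (⅓)*(-18) = -6)
g(s) = -5*s²
(g(6 + 1*(-4)) + 313)*L(-5) = (-5*(6 + 1*(-4))² + 313)*(-6) = (-5*(6 - 4)² + 313)*(-6) = (-5*2² + 313)*(-6) = (-5*4 + 313)*(-6) = (-20 + 313)*(-6) = 293*(-6) = -1758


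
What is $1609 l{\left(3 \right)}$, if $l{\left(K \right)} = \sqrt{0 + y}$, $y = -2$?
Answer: $1609 i \sqrt{2} \approx 2275.5 i$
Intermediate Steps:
$l{\left(K \right)} = i \sqrt{2}$ ($l{\left(K \right)} = \sqrt{0 - 2} = \sqrt{-2} = i \sqrt{2}$)
$1609 l{\left(3 \right)} = 1609 i \sqrt{2}$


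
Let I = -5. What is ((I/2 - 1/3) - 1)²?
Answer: 529/36 ≈ 14.694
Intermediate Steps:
((I/2 - 1/3) - 1)² = ((-5/2 - 1/3) - 1)² = ((-5*½ - 1*⅓) - 1)² = ((-5/2 - ⅓) - 1)² = (-17/6 - 1)² = (-23/6)² = 529/36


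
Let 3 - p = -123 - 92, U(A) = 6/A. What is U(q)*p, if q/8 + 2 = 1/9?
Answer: -2943/34 ≈ -86.559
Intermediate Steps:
q = -136/9 (q = -16 + 8/9 = -136/9 ≈ -15.111)
p = 218 (p = 3 - (-123 - 92) = 3 - 1*(-215) = 3 + 215 = 218)
U(q)*p = (6/(-136/9))*218 = (6*(-9/136))*218 = -27/68*218 = -2943/34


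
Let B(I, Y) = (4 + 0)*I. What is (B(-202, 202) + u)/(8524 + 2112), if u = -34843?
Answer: -35651/10636 ≈ -3.3519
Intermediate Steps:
B(I, Y) = 4*I
(B(-202, 202) + u)/(8524 + 2112) = (4*(-202) - 34843)/(8524 + 2112) = (-808 - 34843)/10636 = -35651*1/10636 = -35651/10636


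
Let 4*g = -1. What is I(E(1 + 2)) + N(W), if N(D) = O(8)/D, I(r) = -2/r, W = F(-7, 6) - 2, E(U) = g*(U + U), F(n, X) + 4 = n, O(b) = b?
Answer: 28/39 ≈ 0.71795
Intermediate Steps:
g = -1/4 (g = (1/4)*(-1) = -1/4 ≈ -0.25000)
F(n, X) = -4 + n
E(U) = -U/2 (E(U) = -(U + U)/4 = -U/2)
W = -13 (W = (-4 - 7) - 2 = -11 - 2 = -13)
N(D) = 8/D
I(E(1 + 2)) + N(W) = -2*(-2/(1 + 2)) + 8/(-13) = -2/((-1/2*3)) + 8*(-1/13) = -2/(-3/2) - 8/13 = -2*(-2/3) - 8/13 = 4/3 - 8/13 = 28/39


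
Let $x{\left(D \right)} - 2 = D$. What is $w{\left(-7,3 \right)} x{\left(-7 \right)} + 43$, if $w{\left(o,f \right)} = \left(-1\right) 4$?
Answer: $63$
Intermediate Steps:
$x{\left(D \right)} = 2 + D$
$w{\left(o,f \right)} = -4$
$w{\left(-7,3 \right)} x{\left(-7 \right)} + 43 = - 4 \left(2 - 7\right) + 43 = \left(-4\right) \left(-5\right) + 43 = 20 + 43 = 63$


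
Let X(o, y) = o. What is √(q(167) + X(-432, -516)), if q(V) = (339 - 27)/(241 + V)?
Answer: I*√124627/17 ≈ 20.766*I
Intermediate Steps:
q(V) = 312/(241 + V)
√(q(167) + X(-432, -516)) = √(312/(241 + 167) - 432) = √(312/408 - 432) = √(312*(1/408) - 432) = √(13/17 - 432) = √(-7331/17) = I*√124627/17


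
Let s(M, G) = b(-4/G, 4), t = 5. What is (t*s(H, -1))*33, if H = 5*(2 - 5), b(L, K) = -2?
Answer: -330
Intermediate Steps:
H = -15 (H = 5*(-3) = -15)
s(M, G) = -2
(t*s(H, -1))*33 = (5*(-2))*33 = -10*33 = -330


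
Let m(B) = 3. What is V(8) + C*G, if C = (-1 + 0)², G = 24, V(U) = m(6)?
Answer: 27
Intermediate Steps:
V(U) = 3
C = 1 (C = (-1)² = 1)
V(8) + C*G = 3 + 1*24 = 3 + 24 = 27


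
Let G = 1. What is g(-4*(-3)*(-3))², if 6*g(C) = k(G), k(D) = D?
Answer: 1/36 ≈ 0.027778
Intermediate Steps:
g(C) = ⅙ (g(C) = (⅙)*1 = ⅙)
g(-4*(-3)*(-3))² = (⅙)² = 1/36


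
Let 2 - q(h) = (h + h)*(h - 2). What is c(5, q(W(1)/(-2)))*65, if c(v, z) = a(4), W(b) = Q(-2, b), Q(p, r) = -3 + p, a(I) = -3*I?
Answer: -780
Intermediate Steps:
W(b) = -5 (W(b) = -3 - 2 = -5)
q(h) = 2 - 2*h*(-2 + h) (q(h) = 2 - (h + h)*(h - 2) = 2 - 2*h*(-2 + h))
c(v, z) = -12 (c(v, z) = -3*4 = -12)
c(5, q(W(1)/(-2)))*65 = -12*65 = -780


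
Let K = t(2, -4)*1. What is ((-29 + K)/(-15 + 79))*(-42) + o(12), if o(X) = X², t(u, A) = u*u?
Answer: 5133/32 ≈ 160.41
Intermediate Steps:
t(u, A) = u²
K = 4 (K = 2²*1 = 4*1 = 4)
((-29 + K)/(-15 + 79))*(-42) + o(12) = ((-29 + 4)/(-15 + 79))*(-42) + 12² = -25/64*(-42) + 144 = 525/32 + 144 = 5133/32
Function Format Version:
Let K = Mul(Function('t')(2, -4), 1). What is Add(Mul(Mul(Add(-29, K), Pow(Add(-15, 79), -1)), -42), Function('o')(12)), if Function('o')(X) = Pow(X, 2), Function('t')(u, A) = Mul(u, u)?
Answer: Rational(5133, 32) ≈ 160.41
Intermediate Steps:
Function('t')(u, A) = Pow(u, 2)
K = 4 (K = Mul(Pow(2, 2), 1) = Mul(4, 1) = 4)
Add(Mul(Mul(Add(-29, K), Pow(Add(-15, 79), -1)), -42), Function('o')(12)) = Add(Mul(Mul(Add(-29, 4), Pow(Add(-15, 79), -1)), -42), Pow(12, 2)) = Add(Mul(Mul(-25, Pow(64, -1)), -42), 144) = Add(Mul(Mul(-25, Rational(1, 64)), -42), 144) = Add(Mul(Rational(-25, 64), -42), 144) = Add(Rational(525, 32), 144) = Rational(5133, 32)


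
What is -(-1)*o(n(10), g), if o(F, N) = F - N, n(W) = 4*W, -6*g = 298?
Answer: 269/3 ≈ 89.667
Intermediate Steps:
g = -149/3 (g = -1/6*298 = -149/3 ≈ -49.667)
-(-1)*o(n(10), g) = -(-1)*(4*10 - 1*(-149/3)) = -(-1)*(40 + 149/3) = -(-1)*269/3 = -1*(-269/3) = 269/3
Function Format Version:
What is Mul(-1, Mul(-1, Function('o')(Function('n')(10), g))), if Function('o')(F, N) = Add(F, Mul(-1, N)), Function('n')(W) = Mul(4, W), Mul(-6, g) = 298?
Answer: Rational(269, 3) ≈ 89.667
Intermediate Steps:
g = Rational(-149, 3) (g = Mul(Rational(-1, 6), 298) = Rational(-149, 3) ≈ -49.667)
Mul(-1, Mul(-1, Function('o')(Function('n')(10), g))) = Mul(-1, Mul(-1, Add(Mul(4, 10), Mul(-1, Rational(-149, 3))))) = Mul(-1, Mul(-1, Add(40, Rational(149, 3)))) = Mul(-1, Mul(-1, Rational(269, 3))) = Mul(-1, Rational(-269, 3)) = Rational(269, 3)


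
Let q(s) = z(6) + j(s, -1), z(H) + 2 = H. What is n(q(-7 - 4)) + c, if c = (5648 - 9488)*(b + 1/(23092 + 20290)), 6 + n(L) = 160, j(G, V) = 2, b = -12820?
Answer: 1067825239294/21691 ≈ 4.9229e+7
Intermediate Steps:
z(H) = -2 + H
q(s) = 6 (q(s) = (-2 + 6) + 2 = 4 + 2 = 6)
n(L) = 154 (n(L) = -6 + 160 = 154)
c = 1067821898880/21691 (c = (5648 - 9488)*(-12820 + 1/(23092 + 20290)) = -3840*(-12820 + 1/43382) = -3840*(-556157239/43382) = 1067821898880/21691 ≈ 4.9229e+7)
n(q(-7 - 4)) + c = 154 + 1067821898880/21691 = 1067825239294/21691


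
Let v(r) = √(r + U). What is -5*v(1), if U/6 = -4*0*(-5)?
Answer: -5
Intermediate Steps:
U = 0 (U = 6*(-4*0*(-5)) = 6*(0*(-5)) = 6*0 = 0)
v(r) = √r (v(r) = √(r + 0) = √r)
-5*v(1) = -5*√1 = -5*1 = -5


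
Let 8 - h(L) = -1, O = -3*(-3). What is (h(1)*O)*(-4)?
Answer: -324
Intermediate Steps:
O = 9
h(L) = 9 (h(L) = 8 - 1*(-1) = 8 + 1 = 9)
(h(1)*O)*(-4) = (9*9)*(-4) = 81*(-4) = -324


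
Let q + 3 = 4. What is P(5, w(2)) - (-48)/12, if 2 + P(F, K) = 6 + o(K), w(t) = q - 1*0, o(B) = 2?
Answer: 10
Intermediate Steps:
q = 1 (q = -3 + 4 = 1)
w(t) = 1 (w(t) = 1 - 1*0 = 1 + 0 = 1)
P(F, K) = 6 (P(F, K) = -2 + (6 + 2) = -2 + 8 = 6)
P(5, w(2)) - (-48)/12 = 6 - (-48)/12 = 6 - 4*(-1) = 6 + 4 = 10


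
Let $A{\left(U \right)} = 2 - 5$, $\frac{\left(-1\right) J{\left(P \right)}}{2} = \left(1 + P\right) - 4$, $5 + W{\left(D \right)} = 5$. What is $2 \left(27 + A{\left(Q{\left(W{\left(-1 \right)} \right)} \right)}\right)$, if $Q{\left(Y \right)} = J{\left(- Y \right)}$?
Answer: $48$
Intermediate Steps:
$W{\left(D \right)} = 0$ ($W{\left(D \right)} = -5 + 5 = 0$)
$J{\left(P \right)} = 6 - 2 P$ ($J{\left(P \right)} = - 2 \left(\left(1 + P\right) - 4\right) = - 2 \left(-3 + P\right) = 6 - 2 P$)
$Q{\left(Y \right)} = 6 + 2 Y$ ($Q{\left(Y \right)} = 6 - 2 \left(- Y\right) = 6 + 2 Y$)
$A{\left(U \right)} = -3$ ($A{\left(U \right)} = 2 - 5 = -3$)
$2 \left(27 + A{\left(Q{\left(W{\left(-1 \right)} \right)} \right)}\right) = 2 \left(27 - 3\right) = 2 \cdot 24 = 48$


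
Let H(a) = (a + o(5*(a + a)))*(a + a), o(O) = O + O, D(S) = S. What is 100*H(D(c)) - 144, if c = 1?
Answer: 4056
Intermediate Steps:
o(O) = 2*O
H(a) = 42*a**2 (H(a) = (a + 2*(5*(a + a)))*(a + a) = (a + 2*(5*(2*a)))*(2*a) = (a + 2*(10*a))*(2*a) = (a + 20*a)*(2*a) = (21*a)*(2*a) = 42*a**2)
100*H(D(c)) - 144 = 100*(42*1**2) - 144 = 100*(42*1) - 144 = 100*42 - 144 = 4200 - 144 = 4056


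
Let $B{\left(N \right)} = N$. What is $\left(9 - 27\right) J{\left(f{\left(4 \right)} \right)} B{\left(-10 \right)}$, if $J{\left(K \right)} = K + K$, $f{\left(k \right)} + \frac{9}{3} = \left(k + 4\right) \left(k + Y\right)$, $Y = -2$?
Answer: $4680$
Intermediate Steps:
$f{\left(k \right)} = -3 + \left(-2 + k\right) \left(4 + k\right)$ ($f{\left(k \right)} = -3 + \left(k + 4\right) \left(k - 2\right) = -3 + \left(4 + k\right) \left(-2 + k\right) = -3 + \left(-2 + k\right) \left(4 + k\right)$)
$J{\left(K \right)} = 2 K$
$\left(9 - 27\right) J{\left(f{\left(4 \right)} \right)} B{\left(-10 \right)} = \left(9 - 27\right) 2 \left(-11 + 4^{2} + 2 \cdot 4\right) \left(-10\right) = \left(9 - 27\right) 2 \left(-11 + 16 + 8\right) \left(-10\right) = - 18 \cdot 2 \cdot 13 \left(-10\right) = \left(-18\right) 26 \left(-10\right) = \left(-468\right) \left(-10\right) = 4680$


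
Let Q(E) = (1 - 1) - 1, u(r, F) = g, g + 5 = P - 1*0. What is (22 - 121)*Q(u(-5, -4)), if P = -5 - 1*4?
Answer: 99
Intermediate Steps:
P = -9 (P = -5 - 4 = -9)
g = -14 (g = -5 + (-9 - 1*0) = -5 + (-9 + 0) = -5 - 9 = -14)
u(r, F) = -14
Q(E) = -1 (Q(E) = 0 - 1 = -1)
(22 - 121)*Q(u(-5, -4)) = (22 - 121)*(-1) = -99*(-1) = 99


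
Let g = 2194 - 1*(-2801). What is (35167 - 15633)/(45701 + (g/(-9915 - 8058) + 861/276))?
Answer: 3588864616/8396892603 ≈ 0.42740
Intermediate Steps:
g = 4995 (g = 2194 + 2801 = 4995)
(35167 - 15633)/(45701 + (g/(-9915 - 8058) + 861/276)) = (35167 - 15633)/(45701 + (4995/(-9915 - 8058) + 861/276)) = 19534/(45701 + (4995/(-17973) + 861*(1/276))) = 19534/(45701 + (4995*(-1/17973) + 287/92)) = 19534/(45701 + (-555/1997 + 287/92)) = 19534/(45701 + 522079/183724) = 19534/(8396892603/183724) = 19534*(183724/8396892603) = 3588864616/8396892603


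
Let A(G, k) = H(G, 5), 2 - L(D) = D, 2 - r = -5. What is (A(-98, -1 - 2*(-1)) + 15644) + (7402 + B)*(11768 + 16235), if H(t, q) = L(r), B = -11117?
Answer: -104015506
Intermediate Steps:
r = 7 (r = 2 - 1*(-5) = 2 + 5 = 7)
L(D) = 2 - D
H(t, q) = -5 (H(t, q) = 2 - 1*7 = 2 - 7 = -5)
A(G, k) = -5
(A(-98, -1 - 2*(-1)) + 15644) + (7402 + B)*(11768 + 16235) = (-5 + 15644) + (7402 - 11117)*(11768 + 16235) = 15639 - 3715*28003 = 15639 - 104031145 = -104015506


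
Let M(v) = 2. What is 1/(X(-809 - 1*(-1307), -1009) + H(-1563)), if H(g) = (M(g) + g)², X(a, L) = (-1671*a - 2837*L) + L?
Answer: 1/4466087 ≈ 2.2391e-7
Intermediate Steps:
X(a, L) = -2836*L - 1671*a (X(a, L) = (-2837*L - 1671*a) + L = -2836*L - 1671*a)
H(g) = (2 + g)²
1/(X(-809 - 1*(-1307), -1009) + H(-1563)) = 1/((-2836*(-1009) - 1671*(-809 - 1*(-1307))) + (2 - 1563)²) = 1/((2861524 - 1671*(-809 + 1307)) + (-1561)²) = 1/((2861524 - 1671*498) + 2436721) = 1/((2861524 - 832158) + 2436721) = 1/(2029366 + 2436721) = 1/4466087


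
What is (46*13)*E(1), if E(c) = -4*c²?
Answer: -2392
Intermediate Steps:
(46*13)*E(1) = (46*13)*(-4*1²) = 598*(-4*1) = 598*(-4) = -2392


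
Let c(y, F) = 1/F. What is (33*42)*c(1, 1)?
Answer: 1386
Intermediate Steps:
(33*42)*c(1, 1) = (33*42)/1 = 1386*1 = 1386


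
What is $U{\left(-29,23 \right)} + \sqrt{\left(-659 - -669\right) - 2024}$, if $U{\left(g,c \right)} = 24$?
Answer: $24 + i \sqrt{2014} \approx 24.0 + 44.878 i$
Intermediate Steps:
$U{\left(-29,23 \right)} + \sqrt{\left(-659 - -669\right) - 2024} = 24 + \sqrt{\left(-659 - -669\right) - 2024} = 24 + \sqrt{\left(-659 + 669\right) - 2024} = 24 + \sqrt{10 - 2024} = 24 + \sqrt{-2014} = 24 + i \sqrt{2014}$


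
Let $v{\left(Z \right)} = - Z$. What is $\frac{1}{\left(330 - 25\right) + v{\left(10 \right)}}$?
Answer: $\frac{1}{295} \approx 0.0033898$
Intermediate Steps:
$\frac{1}{\left(330 - 25\right) + v{\left(10 \right)}} = \frac{1}{\left(330 - 25\right) - 10} = \frac{1}{305 - 10} = \frac{1}{295}$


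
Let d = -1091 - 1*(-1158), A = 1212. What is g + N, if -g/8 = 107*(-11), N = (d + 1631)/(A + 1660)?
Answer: 13522225/1436 ≈ 9416.6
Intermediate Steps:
d = 67 (d = -1091 + 1158 = 67)
N = 849/1436 (N = (67 + 1631)/(1212 + 1660) = 1698/2872 = 1698*(1/2872) = 849/1436 ≈ 0.59123)
g = 9416 (g = -856*(-11) = -8*(-1177) = 9416)
g + N = 9416 + 849/1436 = 13522225/1436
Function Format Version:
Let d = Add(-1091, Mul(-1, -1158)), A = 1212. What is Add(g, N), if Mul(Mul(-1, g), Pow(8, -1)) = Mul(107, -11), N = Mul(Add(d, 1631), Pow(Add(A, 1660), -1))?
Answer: Rational(13522225, 1436) ≈ 9416.6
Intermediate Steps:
d = 67 (d = Add(-1091, 1158) = 67)
N = Rational(849, 1436) (N = Mul(Add(67, 1631), Pow(Add(1212, 1660), -1)) = Mul(1698, Pow(2872, -1)) = Mul(1698, Rational(1, 2872)) = Rational(849, 1436) ≈ 0.59123)
g = 9416 (g = Mul(-8, Mul(107, -11)) = Mul(-8, -1177) = 9416)
Add(g, N) = Add(9416, Rational(849, 1436)) = Rational(13522225, 1436)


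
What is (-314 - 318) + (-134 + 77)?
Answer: -689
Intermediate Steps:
(-314 - 318) + (-134 + 77) = -632 - 57 = -689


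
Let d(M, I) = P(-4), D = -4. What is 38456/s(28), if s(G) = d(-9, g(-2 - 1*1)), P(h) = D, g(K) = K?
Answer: -9614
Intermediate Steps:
P(h) = -4
d(M, I) = -4
s(G) = -4
38456/s(28) = 38456/(-4) = 38456*(-¼) = -9614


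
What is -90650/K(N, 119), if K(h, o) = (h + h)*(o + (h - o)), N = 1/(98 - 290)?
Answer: -1670860800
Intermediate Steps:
N = -1/192 (N = 1/(-192) = -1/192 ≈ -0.0052083)
K(h, o) = 2*h**2 (K(h, o) = (2*h)*h = 2*h**2)
-90650/K(N, 119) = -90650/(2*(-1/192)**2) = -90650/(2*(1/36864)) = -90650/1/18432 = -90650*18432 = -1670860800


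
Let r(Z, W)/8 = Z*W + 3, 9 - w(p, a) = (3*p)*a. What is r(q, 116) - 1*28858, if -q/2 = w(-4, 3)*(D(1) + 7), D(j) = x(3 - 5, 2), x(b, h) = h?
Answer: -780514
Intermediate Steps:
D(j) = 2
w(p, a) = 9 - 3*a*p (w(p, a) = 9 - 3*p*a = 9 - 3*a*p)
q = -810 (q = -2*(9 - 3*3*(-4))*(2 + 7) = -2*(9 + 36)*9 = -90*9 = -2*405 = -810)
r(Z, W) = 24 + 8*W*Z (r(Z, W) = 8*(Z*W + 3) = 8*(W*Z + 3) = 8*(3 + W*Z) = 24 + 8*W*Z)
r(q, 116) - 1*28858 = (24 + 8*116*(-810)) - 1*28858 = (24 - 751680) - 28858 = -751656 - 28858 = -780514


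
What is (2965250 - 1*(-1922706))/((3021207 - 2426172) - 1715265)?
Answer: -2443978/560115 ≈ -4.3633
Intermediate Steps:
(2965250 - 1*(-1922706))/((3021207 - 2426172) - 1715265) = (2965250 + 1922706)/(595035 - 1715265) = 4887956/(-1120230) = 4887956*(-1/1120230) = -2443978/560115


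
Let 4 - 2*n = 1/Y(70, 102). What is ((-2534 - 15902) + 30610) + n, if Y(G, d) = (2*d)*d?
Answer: 506716415/41616 ≈ 12176.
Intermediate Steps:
Y(G, d) = 2*d²
n = 83231/41616 (n = 2 - 1/(2*(2*102²)) = 2 - 1/(2*(2*10404)) = 2 - ½/20808 = 2 - ½*1/20808 = 2 - 1/41616 = 83231/41616 ≈ 2.0000)
((-2534 - 15902) + 30610) + n = ((-2534 - 15902) + 30610) + 83231/41616 = (-18436 + 30610) + 83231/41616 = 12174 + 83231/41616 = 506716415/41616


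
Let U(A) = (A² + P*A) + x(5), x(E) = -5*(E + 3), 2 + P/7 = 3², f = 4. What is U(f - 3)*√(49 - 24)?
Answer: 50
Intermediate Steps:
P = 49 (P = -14 + 7*3² = -14 + 7*9 = -14 + 63 = 49)
x(E) = -15 - 5*E (x(E) = -5*(3 + E) = -15 - 5*E)
U(A) = -40 + A² + 49*A (U(A) = (A² + 49*A) + (-15 - 5*5) = (A² + 49*A) + (-15 - 25) = (A² + 49*A) - 40 = -40 + A² + 49*A)
U(f - 3)*√(49 - 24) = (-40 + (4 - 3)² + 49*(4 - 3))*√(49 - 24) = (-40 + 1² + 49*1)*√25 = (-40 + 1 + 49)*5 = 10*5 = 50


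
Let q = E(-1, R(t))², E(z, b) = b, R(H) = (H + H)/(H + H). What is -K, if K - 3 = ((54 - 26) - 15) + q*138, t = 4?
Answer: -154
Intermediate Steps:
R(H) = 1 (R(H) = (2*H)/((2*H)) = (2*H)*(1/(2*H)) = 1)
q = 1 (q = 1² = 1)
K = 154 (K = 3 + (((54 - 26) - 15) + 1*138) = 3 + ((28 - 15) + 138) = 3 + (13 + 138) = 3 + 151 = 154)
-K = -1*154 = -154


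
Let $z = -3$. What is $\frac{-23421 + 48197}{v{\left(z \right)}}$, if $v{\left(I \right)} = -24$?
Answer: $- \frac{3097}{3} \approx -1032.3$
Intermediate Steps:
$\frac{-23421 + 48197}{v{\left(z \right)}} = \frac{-23421 + 48197}{-24} = 24776 \left(- \frac{1}{24}\right) = - \frac{3097}{3}$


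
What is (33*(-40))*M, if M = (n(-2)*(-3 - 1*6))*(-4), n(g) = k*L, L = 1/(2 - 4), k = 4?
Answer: 95040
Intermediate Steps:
L = -½ (L = 1/(-2) = -½ ≈ -0.50000)
n(g) = -2 (n(g) = 4*(-½) = -2)
M = -72 (M = -2*(-3 - 1*6)*(-4) = -2*(-3 - 6)*(-4) = -2*(-9)*(-4) = 18*(-4) = -72)
(33*(-40))*M = (33*(-40))*(-72) = -1320*(-72) = 95040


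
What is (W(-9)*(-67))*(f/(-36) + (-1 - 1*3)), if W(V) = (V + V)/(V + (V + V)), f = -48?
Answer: 1072/9 ≈ 119.11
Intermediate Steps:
W(V) = ⅔ (W(V) = (2*V)/(V + 2*V) = (2*V)/((3*V)) = (2*V)*(1/(3*V)) = ⅔)
(W(-9)*(-67))*(f/(-36) + (-1 - 1*3)) = ((⅔)*(-67))*(-48/(-36) + (-1 - 1*3)) = -134*(-48*(-1/36) + (-1 - 3))/3 = -134*(4/3 - 4)/3 = -134/3*(-8/3) = 1072/9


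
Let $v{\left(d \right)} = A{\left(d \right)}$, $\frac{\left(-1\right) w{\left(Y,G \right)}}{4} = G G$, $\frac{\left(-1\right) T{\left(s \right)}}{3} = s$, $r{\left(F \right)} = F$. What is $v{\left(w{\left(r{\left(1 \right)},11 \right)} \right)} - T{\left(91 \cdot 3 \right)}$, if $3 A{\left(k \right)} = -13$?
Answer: $\frac{2444}{3} \approx 814.67$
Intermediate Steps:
$T{\left(s \right)} = - 3 s$
$w{\left(Y,G \right)} = - 4 G^{2}$ ($w{\left(Y,G \right)} = - 4 G G = - 4 G^{2}$)
$A{\left(k \right)} = - \frac{13}{3}$ ($A{\left(k \right)} = \frac{1}{3} \left(-13\right) = - \frac{13}{3}$)
$v{\left(d \right)} = - \frac{13}{3}$
$v{\left(w{\left(r{\left(1 \right)},11 \right)} \right)} - T{\left(91 \cdot 3 \right)} = - \frac{13}{3} - - 3 \cdot 91 \cdot 3 = - \frac{13}{3} - \left(-3\right) 273 = - \frac{13}{3} - -819 = - \frac{13}{3} + 819 = \frac{2444}{3}$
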